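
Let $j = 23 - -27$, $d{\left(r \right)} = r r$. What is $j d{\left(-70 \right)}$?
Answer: $245000$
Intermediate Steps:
$d{\left(r \right)} = r^{2}$
$j = 50$ ($j = 23 + 27 = 50$)
$j d{\left(-70 \right)} = 50 \left(-70\right)^{2} = 50 \cdot 4900 = 245000$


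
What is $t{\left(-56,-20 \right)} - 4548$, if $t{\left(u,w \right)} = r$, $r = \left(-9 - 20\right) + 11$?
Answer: $-4566$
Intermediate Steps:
$r = -18$ ($r = -29 + 11 = -18$)
$t{\left(u,w \right)} = -18$
$t{\left(-56,-20 \right)} - 4548 = -18 - 4548 = -4566$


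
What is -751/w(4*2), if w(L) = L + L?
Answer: -751/16 ≈ -46.938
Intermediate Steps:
w(L) = 2*L
-751/w(4*2) = -751/(2*(4*2)) = -751/(2*8) = -751/16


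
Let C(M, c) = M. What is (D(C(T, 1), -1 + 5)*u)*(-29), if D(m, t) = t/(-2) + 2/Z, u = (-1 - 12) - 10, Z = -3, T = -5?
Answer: -5336/3 ≈ -1778.7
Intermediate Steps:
u = -23 (u = -13 - 10 = -23)
D(m, t) = -2/3 - t/2 (D(m, t) = t/(-2) + 2/(-3) = t*(-1/2) + 2*(-1/3) = -t/2 - 2/3 = -2/3 - t/2)
(D(C(T, 1), -1 + 5)*u)*(-29) = ((-2/3 - (-1 + 5)/2)*(-23))*(-29) = ((-2/3 - 1/2*4)*(-23))*(-29) = ((-2/3 - 2)*(-23))*(-29) = -8/3*(-23)*(-29) = (184/3)*(-29) = -5336/3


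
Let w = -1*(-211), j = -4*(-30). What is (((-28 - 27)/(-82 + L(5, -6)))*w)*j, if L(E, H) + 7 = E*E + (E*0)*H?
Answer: 174075/8 ≈ 21759.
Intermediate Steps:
L(E, H) = -7 + E**2 (L(E, H) = -7 + (E*E + (E*0)*H) = -7 + (E**2 + 0*H) = -7 + (E**2 + 0) = -7 + E**2)
j = 120
w = 211
(((-28 - 27)/(-82 + L(5, -6)))*w)*j = (((-28 - 27)/(-82 + (-7 + 5**2)))*211)*120 = (-55/(-82 + (-7 + 25))*211)*120 = (-55/(-82 + 18)*211)*120 = (-55/(-64)*211)*120 = (-55*(-1/64)*211)*120 = ((55/64)*211)*120 = (11605/64)*120 = 174075/8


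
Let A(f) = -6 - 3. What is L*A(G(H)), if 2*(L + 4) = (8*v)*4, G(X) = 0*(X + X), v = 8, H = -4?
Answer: -1116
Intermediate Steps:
G(X) = 0 (G(X) = 0*(2*X) = 0)
A(f) = -9
L = 124 (L = -4 + ((8*8)*4)/2 = -4 + (64*4)/2 = -4 + (½)*256 = -4 + 128 = 124)
L*A(G(H)) = 124*(-9) = -1116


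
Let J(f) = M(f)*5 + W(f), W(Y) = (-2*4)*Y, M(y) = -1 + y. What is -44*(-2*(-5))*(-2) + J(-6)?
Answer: 893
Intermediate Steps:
W(Y) = -8*Y
J(f) = -5 - 3*f (J(f) = (-1 + f)*5 - 8*f = (-5 + 5*f) - 8*f = -5 - 3*f)
-44*(-2*(-5))*(-2) + J(-6) = -44*(-2*(-5))*(-2) + (-5 - 3*(-6)) = -440*(-2) + (-5 + 18) = -44*(-20) + 13 = 880 + 13 = 893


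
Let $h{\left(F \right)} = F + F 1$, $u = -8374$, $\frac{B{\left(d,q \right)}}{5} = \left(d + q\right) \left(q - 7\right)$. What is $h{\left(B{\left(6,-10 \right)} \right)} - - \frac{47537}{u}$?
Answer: $\frac{5646783}{8374} \approx 674.32$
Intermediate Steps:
$B{\left(d,q \right)} = 5 \left(-7 + q\right) \left(d + q\right)$ ($B{\left(d,q \right)} = 5 \left(d + q\right) \left(q - 7\right) = 5 \left(d + q\right) \left(-7 + q\right) = 5 \left(-7 + q\right) \left(d + q\right)$)
$h{\left(F \right)} = 2 F$ ($h{\left(F \right)} = F + F = 2 F$)
$h{\left(B{\left(6,-10 \right)} \right)} - - \frac{47537}{u} = 2 \left(\left(-35\right) 6 - -350 + 5 \left(-10\right)^{2} + 5 \cdot 6 \left(-10\right)\right) - - \frac{47537}{-8374} = 2 \left(-210 + 350 + 5 \cdot 100 - 300\right) - \left(-47537\right) \left(- \frac{1}{8374}\right) = 2 \left(-210 + 350 + 500 - 300\right) - \frac{47537}{8374} = 2 \cdot 340 - \frac{47537}{8374} = 680 - \frac{47537}{8374} = \frac{5646783}{8374}$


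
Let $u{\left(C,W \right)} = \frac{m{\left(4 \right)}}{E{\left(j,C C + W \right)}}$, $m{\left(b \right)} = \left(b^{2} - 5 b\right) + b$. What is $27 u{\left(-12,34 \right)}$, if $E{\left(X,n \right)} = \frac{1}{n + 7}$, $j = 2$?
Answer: $0$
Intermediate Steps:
$E{\left(X,n \right)} = \frac{1}{7 + n}$
$m{\left(b \right)} = b^{2} - 4 b$
$u{\left(C,W \right)} = 0$ ($u{\left(C,W \right)} = \frac{4 \left(-4 + 4\right)}{\frac{1}{7 + \left(C C + W\right)}} = \frac{4 \cdot 0}{\frac{1}{7 + \left(C^{2} + W\right)}} = \frac{0}{\frac{1}{7 + \left(W + C^{2}\right)}} = \frac{0}{\frac{1}{7 + W + C^{2}}} = 0 \left(7 + W + C^{2}\right) = 0$)
$27 u{\left(-12,34 \right)} = 27 \cdot 0 = 0$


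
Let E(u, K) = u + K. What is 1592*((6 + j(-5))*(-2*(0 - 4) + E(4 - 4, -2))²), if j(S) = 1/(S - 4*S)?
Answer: 1738464/5 ≈ 3.4769e+5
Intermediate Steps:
E(u, K) = K + u
j(S) = -1/(3*S) (j(S) = 1/(-3*S) = -1/(3*S))
1592*((6 + j(-5))*(-2*(0 - 4) + E(4 - 4, -2))²) = 1592*((6 - ⅓/(-5))*(-2*(0 - 4) + (-2 + (4 - 4)))²) = 1592*((6 - ⅓*(-⅕))*(-2*(-4) + (-2 + 0))²) = 1592*((6 + 1/15)*(8 - 2)²) = 1592*((91/15)*6²) = 1592*((91/15)*36) = 1592*(1092/5) = 1738464/5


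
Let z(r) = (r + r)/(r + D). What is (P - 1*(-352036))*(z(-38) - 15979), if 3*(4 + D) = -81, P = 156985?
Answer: -561182926975/69 ≈ -8.1331e+9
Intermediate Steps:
D = -31 (D = -4 + (⅓)*(-81) = -4 - 27 = -31)
z(r) = 2*r/(-31 + r) (z(r) = (r + r)/(r - 31) = (2*r)/(-31 + r) = 2*r/(-31 + r))
(P - 1*(-352036))*(z(-38) - 15979) = (156985 - 1*(-352036))*(2*(-38)/(-31 - 38) - 15979) = (156985 + 352036)*(2*(-38)/(-69) - 15979) = 509021*(2*(-38)*(-1/69) - 15979) = 509021*(76/69 - 15979) = 509021*(-1102475/69) = -561182926975/69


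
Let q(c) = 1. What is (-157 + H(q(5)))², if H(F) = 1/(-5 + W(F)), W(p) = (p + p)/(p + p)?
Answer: 395641/16 ≈ 24728.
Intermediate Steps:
W(p) = 1 (W(p) = (2*p)/((2*p)) = (2*p)*(1/(2*p)) = 1)
H(F) = -¼ (H(F) = 1/(-5 + 1) = 1/(-4) = -¼)
(-157 + H(q(5)))² = (-157 - ¼)² = (-629/4)² = 395641/16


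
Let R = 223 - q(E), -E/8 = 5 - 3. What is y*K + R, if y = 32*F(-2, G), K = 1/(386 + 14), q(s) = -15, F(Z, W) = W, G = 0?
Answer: 238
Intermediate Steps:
E = -16 (E = -8*(5 - 3) = -8*2 = -16)
K = 1/400 ≈ 0.0025000
R = 238 (R = 223 - 1*(-15) = 223 + 15 = 238)
y = 0 (y = 32*0 = 0)
y*K + R = 0*(1/400) + 238 = 0 + 238 = 238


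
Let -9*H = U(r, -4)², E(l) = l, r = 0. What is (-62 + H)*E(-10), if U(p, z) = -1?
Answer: 5590/9 ≈ 621.11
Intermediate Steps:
H = -⅑ (H = -⅑*(-1)² = -⅑*1 = -⅑ ≈ -0.11111)
(-62 + H)*E(-10) = (-62 - ⅑)*(-10) = -559/9*(-10) = 5590/9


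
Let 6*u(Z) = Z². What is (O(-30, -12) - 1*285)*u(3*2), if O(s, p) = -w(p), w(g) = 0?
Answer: -1710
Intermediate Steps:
O(s, p) = 0 (O(s, p) = -1*0 = 0)
u(Z) = Z²/6
(O(-30, -12) - 1*285)*u(3*2) = (0 - 1*285)*((3*2)²/6) = (0 - 285)*((⅙)*6²) = -95*36/2 = -285*6 = -1710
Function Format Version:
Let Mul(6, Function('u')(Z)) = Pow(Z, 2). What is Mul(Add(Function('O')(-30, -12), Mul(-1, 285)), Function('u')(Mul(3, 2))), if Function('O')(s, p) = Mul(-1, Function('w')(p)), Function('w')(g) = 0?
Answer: -1710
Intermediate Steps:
Function('O')(s, p) = 0 (Function('O')(s, p) = Mul(-1, 0) = 0)
Function('u')(Z) = Mul(Rational(1, 6), Pow(Z, 2))
Mul(Add(Function('O')(-30, -12), Mul(-1, 285)), Function('u')(Mul(3, 2))) = Mul(Add(0, Mul(-1, 285)), Mul(Rational(1, 6), Pow(Mul(3, 2), 2))) = Mul(Add(0, -285), Mul(Rational(1, 6), Pow(6, 2))) = Mul(-285, Mul(Rational(1, 6), 36)) = Mul(-285, 6) = -1710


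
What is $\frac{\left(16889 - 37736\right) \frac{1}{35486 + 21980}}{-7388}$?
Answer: $\frac{20847}{424558808} \approx 4.9103 \cdot 10^{-5}$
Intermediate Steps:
$\frac{\left(16889 - 37736\right) \frac{1}{35486 + 21980}}{-7388} = - \frac{20847}{57466} \left(- \frac{1}{7388}\right) = \left(-20847\right) \frac{1}{57466} \left(- \frac{1}{7388}\right) = \left(- \frac{20847}{57466}\right) \left(- \frac{1}{7388}\right) = \frac{20847}{424558808}$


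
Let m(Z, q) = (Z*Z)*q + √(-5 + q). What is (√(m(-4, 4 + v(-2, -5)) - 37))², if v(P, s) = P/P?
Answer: 43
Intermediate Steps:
v(P, s) = 1
m(Z, q) = √(-5 + q) + q*Z² (m(Z, q) = Z²*q + √(-5 + q) = q*Z² + √(-5 + q) = √(-5 + q) + q*Z²)
(√(m(-4, 4 + v(-2, -5)) - 37))² = (√((√(-5 + (4 + 1)) + (4 + 1)*(-4)²) - 37))² = (√((√(-5 + 5) + 5*16) - 37))² = (√((√0 + 80) - 37))² = (√((0 + 80) - 37))² = (√(80 - 37))² = (√43)² = 43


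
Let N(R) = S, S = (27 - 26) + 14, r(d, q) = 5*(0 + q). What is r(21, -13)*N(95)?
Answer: -975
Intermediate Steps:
r(d, q) = 5*q
S = 15 (S = 1 + 14 = 15)
N(R) = 15
r(21, -13)*N(95) = (5*(-13))*15 = -65*15 = -975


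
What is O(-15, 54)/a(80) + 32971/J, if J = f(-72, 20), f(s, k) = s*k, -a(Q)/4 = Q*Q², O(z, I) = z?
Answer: -84405733/3686400 ≈ -22.897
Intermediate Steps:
a(Q) = -4*Q³ (a(Q) = -4*Q*Q² = -4*Q³)
f(s, k) = k*s
J = -1440 (J = 20*(-72) = -1440)
O(-15, 54)/a(80) + 32971/J = -15/((-4*80³)) + 32971/(-1440) = -15/((-4*512000)) + 32971*(-1/1440) = -15/(-2048000) - 32971/1440 = -15*(-1/2048000) - 32971/1440 = 3/409600 - 32971/1440 = -84405733/3686400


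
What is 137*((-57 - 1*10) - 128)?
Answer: -26715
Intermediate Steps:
137*((-57 - 1*10) - 128) = 137*((-57 - 10) - 128) = 137*(-67 - 128) = 137*(-195) = -26715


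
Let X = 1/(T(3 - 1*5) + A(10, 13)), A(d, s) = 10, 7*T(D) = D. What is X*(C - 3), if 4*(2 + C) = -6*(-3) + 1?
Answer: -7/272 ≈ -0.025735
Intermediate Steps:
T(D) = D/7
C = 11/4 (C = -2 + (-6*(-3) + 1)/4 = -2 + (18 + 1)/4 = -2 + (¼)*19 = -2 + 19/4 = 11/4 ≈ 2.7500)
X = 7/68 (X = 1/((3 - 1*5)/7 + 10) = 1/((3 - 5)/7 + 10) = 1/((⅐)*(-2) + 10) = 1/(-2/7 + 10) = 1/(68/7) = 7/68 ≈ 0.10294)
X*(C - 3) = 7*(11/4 - 3)/68 = (7/68)*(-¼) = -7/272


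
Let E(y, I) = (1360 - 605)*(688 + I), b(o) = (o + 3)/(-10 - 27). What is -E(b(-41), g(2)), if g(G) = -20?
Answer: -504340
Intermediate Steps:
b(o) = -3/37 - o/37 (b(o) = (3 + o)/(-37) = (3 + o)*(-1/37) = -3/37 - o/37)
E(y, I) = 519440 + 755*I (E(y, I) = 755*(688 + I) = 519440 + 755*I)
-E(b(-41), g(2)) = -(519440 + 755*(-20)) = -(519440 - 15100) = -1*504340 = -504340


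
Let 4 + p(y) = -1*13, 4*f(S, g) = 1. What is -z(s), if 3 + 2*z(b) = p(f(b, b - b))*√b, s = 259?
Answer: 3/2 + 17*√259/2 ≈ 138.29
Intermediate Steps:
f(S, g) = ¼ (f(S, g) = (¼)*1 = ¼)
p(y) = -17 (p(y) = -4 - 1*13 = -4 - 13 = -17)
z(b) = -3/2 - 17*√b/2 (z(b) = -3/2 + (-17*√b)/2 = -3/2 - 17*√b/2)
-z(s) = -(-3/2 - 17*√259/2) = 3/2 + 17*√259/2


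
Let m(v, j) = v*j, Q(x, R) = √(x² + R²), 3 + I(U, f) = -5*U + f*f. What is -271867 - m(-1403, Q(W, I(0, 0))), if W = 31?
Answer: -271867 + 1403*√970 ≈ -2.2817e+5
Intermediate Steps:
I(U, f) = -3 + f² - 5*U (I(U, f) = -3 + (-5*U + f*f) = -3 + (-5*U + f²) = -3 + (f² - 5*U) = -3 + f² - 5*U)
Q(x, R) = √(R² + x²)
m(v, j) = j*v
-271867 - m(-1403, Q(W, I(0, 0))) = -271867 - √((-3 + 0² - 5*0)² + 31²)*(-1403) = -271867 - √((-3 + 0 + 0)² + 961)*(-1403) = -271867 - √((-3)² + 961)*(-1403) = -271867 - √(9 + 961)*(-1403) = -271867 - √970*(-1403) = -271867 - (-1403)*√970 = -271867 + 1403*√970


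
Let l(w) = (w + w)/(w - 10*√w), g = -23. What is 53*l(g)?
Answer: 2438/123 - 1060*I*√23/123 ≈ 19.821 - 41.33*I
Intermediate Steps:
l(w) = 2*w/(w - 10*√w) (l(w) = (2*w)/(w - 10*√w) = 2*w/(w - 10*√w))
53*l(g) = 53*(2*(-23)/(-23 - 10*I*√23)) = 53*(-46/(-23 - 10*I*√23)) = -2438/(-23 - 10*I*√23)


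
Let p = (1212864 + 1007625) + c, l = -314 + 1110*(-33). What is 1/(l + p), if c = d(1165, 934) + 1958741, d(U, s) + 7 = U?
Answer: 1/4143444 ≈ 2.4135e-7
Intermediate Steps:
d(U, s) = -7 + U
c = 1959899 (c = (-7 + 1165) + 1958741 = 1158 + 1958741 = 1959899)
l = -36944 (l = -314 - 36630 = -36944)
p = 4180388 (p = (1212864 + 1007625) + 1959899 = 2220489 + 1959899 = 4180388)
1/(l + p) = 1/(-36944 + 4180388) = 1/4143444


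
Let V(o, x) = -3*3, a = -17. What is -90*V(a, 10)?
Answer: 810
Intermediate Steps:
V(o, x) = -9
-90*V(a, 10) = -90*(-9) = 810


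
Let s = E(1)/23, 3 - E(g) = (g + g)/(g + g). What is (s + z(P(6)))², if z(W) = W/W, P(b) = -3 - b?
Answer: 625/529 ≈ 1.1815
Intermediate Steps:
E(g) = 2 (E(g) = 3 - (g + g)/(g + g) = 3 - 2*g/(2*g) = 3 - 2*g*1/(2*g) = 3 - 1*1 = 3 - 1 = 2)
z(W) = 1
s = 2/23 ≈ 0.086957
(s + z(P(6)))² = (2/23 + 1)² = (25/23)² = 625/529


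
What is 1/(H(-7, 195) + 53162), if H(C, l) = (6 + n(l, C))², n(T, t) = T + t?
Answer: 1/90798 ≈ 1.1013e-5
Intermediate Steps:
H(C, l) = (6 + C + l)² (H(C, l) = (6 + (l + C))² = (6 + (C + l))² = (6 + C + l)²)
1/(H(-7, 195) + 53162) = 1/((6 - 7 + 195)² + 53162) = 1/(194² + 53162) = 1/(37636 + 53162) = 1/90798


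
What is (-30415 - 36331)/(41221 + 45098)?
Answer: -2902/3753 ≈ -0.77325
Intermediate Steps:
(-30415 - 36331)/(41221 + 45098) = -66746/86319 = -66746*1/86319 = -2902/3753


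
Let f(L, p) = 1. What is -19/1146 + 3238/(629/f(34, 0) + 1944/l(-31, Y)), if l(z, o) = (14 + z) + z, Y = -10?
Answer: 7399133/1348842 ≈ 5.4855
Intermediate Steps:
l(z, o) = 14 + 2*z
-19/1146 + 3238/(629/f(34, 0) + 1944/l(-31, Y)) = -19/1146 + 3238/(629/1 + 1944/(14 + 2*(-31))) = -19*1/1146 + 3238/(629*1 + 1944/(14 - 62)) = -19/1146 + 3238/(629 + 1944/(-48)) = -19/1146 + 3238/(629 + 1944*(-1/48)) = -19/1146 + 3238/(629 - 81/2) = -19/1146 + 3238/(1177/2) = -19/1146 + 3238*(2/1177) = -19/1146 + 6476/1177 = 7399133/1348842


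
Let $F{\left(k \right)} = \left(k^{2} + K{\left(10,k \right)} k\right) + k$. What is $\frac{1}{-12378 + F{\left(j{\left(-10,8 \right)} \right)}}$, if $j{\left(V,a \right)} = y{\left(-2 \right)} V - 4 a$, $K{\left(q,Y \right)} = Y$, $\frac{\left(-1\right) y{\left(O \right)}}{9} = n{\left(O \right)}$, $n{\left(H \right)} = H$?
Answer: $\frac{1}{77298} \approx 1.2937 \cdot 10^{-5}$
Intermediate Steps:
$y{\left(O \right)} = - 9 O$
$j{\left(V,a \right)} = - 4 a + 18 V$ ($j{\left(V,a \right)} = \left(-9\right) \left(-2\right) V - 4 a = 18 V - 4 a = - 4 a + 18 V$)
$F{\left(k \right)} = k + 2 k^{2}$ ($F{\left(k \right)} = \left(k^{2} + k k\right) + k = \left(k^{2} + k^{2}\right) + k = 2 k^{2} + k = k + 2 k^{2}$)
$\frac{1}{-12378 + F{\left(j{\left(-10,8 \right)} \right)}} = \frac{1}{-12378 + \left(\left(-4\right) 8 + 18 \left(-10\right)\right) \left(1 + 2 \left(\left(-4\right) 8 + 18 \left(-10\right)\right)\right)} = \frac{1}{-12378 + \left(-32 - 180\right) \left(1 + 2 \left(-32 - 180\right)\right)} = \frac{1}{-12378 - 212 \left(1 + 2 \left(-212\right)\right)} = \frac{1}{-12378 - 212 \left(1 - 424\right)} = \frac{1}{-12378 - -89676} = \frac{1}{-12378 + 89676} = \frac{1}{77298}$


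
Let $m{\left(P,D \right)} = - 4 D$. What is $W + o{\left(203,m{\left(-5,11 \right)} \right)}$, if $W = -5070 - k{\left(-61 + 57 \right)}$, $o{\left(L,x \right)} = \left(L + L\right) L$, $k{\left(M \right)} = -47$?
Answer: $77395$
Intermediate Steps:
$o{\left(L,x \right)} = 2 L^{2}$ ($o{\left(L,x \right)} = 2 L L = 2 L^{2}$)
$W = -5023$ ($W = -5070 - -47 = -5070 + 47 = -5023$)
$W + o{\left(203,m{\left(-5,11 \right)} \right)} = -5023 + 2 \cdot 203^{2} = -5023 + 2 \cdot 41209 = -5023 + 82418 = 77395$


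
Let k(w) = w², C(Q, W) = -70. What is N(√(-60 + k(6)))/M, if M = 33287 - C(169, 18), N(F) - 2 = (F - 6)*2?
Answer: -10/33357 + 4*I*√6/33357 ≈ -0.00029979 + 0.00029373*I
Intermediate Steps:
N(F) = -10 + 2*F (N(F) = 2 + (F - 6)*2 = 2 + (-6 + F)*2 = 2 + (-12 + 2*F) = -10 + 2*F)
M = 33357 (M = 33287 - 1*(-70) = 33287 + 70 = 33357)
N(√(-60 + k(6)))/M = (-10 + 2*√(-60 + 6²))/33357 = (-10 + 2*√(-60 + 36))*(1/33357) = (-10 + 2*√(-24))*(1/33357) = (-10 + 2*(2*I*√6))*(1/33357) = (-10 + 4*I*√6)*(1/33357) = -10/33357 + 4*I*√6/33357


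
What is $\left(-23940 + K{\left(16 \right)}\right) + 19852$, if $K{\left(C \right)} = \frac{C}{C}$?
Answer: $-4087$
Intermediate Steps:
$K{\left(C \right)} = 1$
$\left(-23940 + K{\left(16 \right)}\right) + 19852 = \left(-23940 + 1\right) + 19852 = -23939 + 19852 = -4087$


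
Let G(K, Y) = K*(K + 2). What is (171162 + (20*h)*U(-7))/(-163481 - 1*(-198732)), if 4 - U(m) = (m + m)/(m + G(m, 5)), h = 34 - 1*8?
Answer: 173502/35251 ≈ 4.9219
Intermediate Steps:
G(K, Y) = K*(2 + K)
h = 26 (h = 34 - 8 = 26)
U(m) = 4 - 2*m/(m + m*(2 + m)) (U(m) = 4 - (m + m)/(m + m*(2 + m)) = 4 - 2*m/(m + m*(2 + m)))
(171162 + (20*h)*U(-7))/(-163481 - 1*(-198732)) = (171162 + (20*26)*(2*(5 + 2*(-7))/(3 - 7)))/(-163481 - 1*(-198732)) = (171162 + 520*(2*(5 - 14)/(-4)))/(-163481 + 198732) = (171162 + 520*(2*(-1/4)*(-9)))/35251 = (171162 + 520*(9/2))*(1/35251) = (171162 + 2340)*(1/35251) = 173502*(1/35251) = 173502/35251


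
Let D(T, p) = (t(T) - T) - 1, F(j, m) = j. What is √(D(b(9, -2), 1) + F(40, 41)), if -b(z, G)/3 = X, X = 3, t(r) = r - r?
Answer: 4*√3 ≈ 6.9282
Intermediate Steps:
t(r) = 0
b(z, G) = -9 (b(z, G) = -3*3 = -9)
D(T, p) = -1 - T (D(T, p) = (0 - T) - 1 = -T - 1 = -1 - T)
√(D(b(9, -2), 1) + F(40, 41)) = √((-1 - 1*(-9)) + 40) = √((-1 + 9) + 40) = √(8 + 40) = √48 = 4*√3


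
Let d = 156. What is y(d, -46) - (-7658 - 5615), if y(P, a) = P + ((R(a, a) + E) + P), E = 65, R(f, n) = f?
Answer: 13604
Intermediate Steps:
y(P, a) = 65 + a + 2*P (y(P, a) = P + ((a + 65) + P) = P + ((65 + a) + P) = P + (65 + P + a) = 65 + a + 2*P)
y(d, -46) - (-7658 - 5615) = (65 - 46 + 2*156) - (-7658 - 5615) = (65 - 46 + 312) - 1*(-13273) = 331 + 13273 = 13604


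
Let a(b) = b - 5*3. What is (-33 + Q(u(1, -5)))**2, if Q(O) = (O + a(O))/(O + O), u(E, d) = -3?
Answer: 3481/4 ≈ 870.25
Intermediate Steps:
a(b) = -15 + b (a(b) = b - 15 = -15 + b)
Q(O) = (-15 + 2*O)/(2*O) (Q(O) = (O + (-15 + O))/(O + O) = (-15 + 2*O)/((2*O)) = (-15 + 2*O)*(1/(2*O)) = (-15 + 2*O)/(2*O))
(-33 + Q(u(1, -5)))**2 = (-33 + (-15/2 - 3)/(-3))**2 = (-33 - 1/3*(-21/2))**2 = (-33 + 7/2)**2 = (-59/2)**2 = 3481/4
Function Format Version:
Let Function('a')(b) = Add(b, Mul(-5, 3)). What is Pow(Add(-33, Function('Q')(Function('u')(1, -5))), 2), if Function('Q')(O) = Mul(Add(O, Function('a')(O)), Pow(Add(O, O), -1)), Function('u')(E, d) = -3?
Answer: Rational(3481, 4) ≈ 870.25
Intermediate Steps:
Function('a')(b) = Add(-15, b) (Function('a')(b) = Add(b, -15) = Add(-15, b))
Function('Q')(O) = Mul(Rational(1, 2), Pow(O, -1), Add(-15, Mul(2, O))) (Function('Q')(O) = Mul(Add(O, Add(-15, O)), Pow(Add(O, O), -1)) = Mul(Add(-15, Mul(2, O)), Pow(Mul(2, O), -1)) = Mul(Add(-15, Mul(2, O)), Mul(Rational(1, 2), Pow(O, -1))) = Mul(Rational(1, 2), Pow(O, -1), Add(-15, Mul(2, O))))
Pow(Add(-33, Function('Q')(Function('u')(1, -5))), 2) = Pow(Add(-33, Mul(Pow(-3, -1), Add(Rational(-15, 2), -3))), 2) = Pow(Add(-33, Mul(Rational(-1, 3), Rational(-21, 2))), 2) = Pow(Add(-33, Rational(7, 2)), 2) = Pow(Rational(-59, 2), 2) = Rational(3481, 4)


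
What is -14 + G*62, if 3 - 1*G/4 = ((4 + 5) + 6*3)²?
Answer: -180062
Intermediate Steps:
G = -2904 (G = 12 - 4*((4 + 5) + 6*3)² = 12 - 4*(9 + 18)² = 12 - 4*27² = 12 - 4*729 = 12 - 2916 = -2904)
-14 + G*62 = -14 - 2904*62 = -14 - 180048 = -180062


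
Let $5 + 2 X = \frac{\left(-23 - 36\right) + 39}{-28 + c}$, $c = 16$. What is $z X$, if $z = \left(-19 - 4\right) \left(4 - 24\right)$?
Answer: $- \frac{2300}{3} \approx -766.67$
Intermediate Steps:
$X = - \frac{5}{3}$ ($X = - \frac{5}{2} + \frac{\left(\left(-23 - 36\right) + 39\right) \frac{1}{-28 + 16}}{2} = - \frac{5}{2} + \frac{\left(-59 + 39\right) \frac{1}{-12}}{2} = - \frac{5}{2} + \frac{\left(-20\right) \left(- \frac{1}{12}\right)}{2} = - \frac{5}{2} + \frac{1}{2} \cdot \frac{5}{3} = - \frac{5}{2} + \frac{5}{6} = - \frac{5}{3} \approx -1.6667$)
$z = 460$ ($z = \left(-23\right) \left(-20\right) = 460$)
$z X = 460 \left(- \frac{5}{3}\right) = - \frac{2300}{3}$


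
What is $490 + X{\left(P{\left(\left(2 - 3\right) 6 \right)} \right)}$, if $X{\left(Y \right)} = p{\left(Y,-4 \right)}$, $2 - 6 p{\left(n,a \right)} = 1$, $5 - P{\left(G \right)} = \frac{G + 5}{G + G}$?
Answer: $\frac{2941}{6} \approx 490.17$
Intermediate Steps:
$P{\left(G \right)} = 5 - \frac{5 + G}{2 G}$ ($P{\left(G \right)} = 5 - \frac{G + 5}{G + G} = 5 - \frac{5 + G}{2 G}$)
$p{\left(n,a \right)} = \frac{1}{6}$ ($p{\left(n,a \right)} = \frac{1}{3} - \frac{1}{6} = \frac{1}{6}$)
$X{\left(Y \right)} = \frac{1}{6}$
$490 + X{\left(P{\left(\left(2 - 3\right) 6 \right)} \right)} = 490 + \frac{1}{6} = \frac{2941}{6}$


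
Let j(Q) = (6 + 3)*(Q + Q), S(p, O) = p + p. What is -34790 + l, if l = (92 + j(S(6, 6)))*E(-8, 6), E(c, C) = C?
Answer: -32942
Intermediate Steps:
S(p, O) = 2*p
j(Q) = 18*Q (j(Q) = 9*(2*Q) = 18*Q)
l = 1848 (l = (92 + 18*(2*6))*6 = (92 + 18*12)*6 = (92 + 216)*6 = 308*6 = 1848)
-34790 + l = -34790 + 1848 = -32942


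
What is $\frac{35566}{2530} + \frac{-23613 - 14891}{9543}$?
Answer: $\frac{120995609}{12071895} \approx 10.023$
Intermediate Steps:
$\frac{35566}{2530} + \frac{-23613 - 14891}{9543} = 35566 \cdot \frac{1}{2530} - \frac{38504}{9543} = \frac{17783}{1265} - \frac{38504}{9543} = \frac{120995609}{12071895}$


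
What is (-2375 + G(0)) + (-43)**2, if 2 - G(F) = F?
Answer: -524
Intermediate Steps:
G(F) = 2 - F
(-2375 + G(0)) + (-43)**2 = (-2375 + (2 - 1*0)) + (-43)**2 = (-2375 + (2 + 0)) + 1849 = (-2375 + 2) + 1849 = -2373 + 1849 = -524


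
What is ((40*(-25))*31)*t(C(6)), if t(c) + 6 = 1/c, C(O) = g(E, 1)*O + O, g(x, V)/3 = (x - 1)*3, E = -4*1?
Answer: 6141875/33 ≈ 1.8612e+5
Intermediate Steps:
E = -4
g(x, V) = -9 + 9*x (g(x, V) = 3*((x - 1)*3) = 3*((-1 + x)*3) = 3*(-3 + 3*x) = -9 + 9*x)
C(O) = -44*O (C(O) = (-9 + 9*(-4))*O + O = (-9 - 36)*O + O = -45*O + O = -44*O)
t(c) = -6 + 1/c
((40*(-25))*31)*t(C(6)) = ((40*(-25))*31)*(-6 + 1/(-44*6)) = (-1000*31)*(-6 + 1/(-264)) = -31000*(-6 - 1/264) = -31000*(-1585/264) = 6141875/33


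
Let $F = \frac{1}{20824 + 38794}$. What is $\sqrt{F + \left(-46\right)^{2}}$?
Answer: $\frac{\sqrt{7520911394802}}{59618} \approx 46.0$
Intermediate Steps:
$F = \frac{1}{59618} \approx 1.6773 \cdot 10^{-5}$
$\sqrt{F + \left(-46\right)^{2}} = \sqrt{\frac{1}{59618} + \left(-46\right)^{2}} = \sqrt{\frac{1}{59618} + 2116} = \sqrt{\frac{126151689}{59618}} = \frac{\sqrt{7520911394802}}{59618}$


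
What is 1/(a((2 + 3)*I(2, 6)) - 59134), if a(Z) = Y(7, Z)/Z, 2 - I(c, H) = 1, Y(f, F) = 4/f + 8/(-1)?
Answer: -35/2069742 ≈ -1.6910e-5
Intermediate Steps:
Y(f, F) = -8 + 4/f (Y(f, F) = 4/f + 8*(-1) = 4/f - 8 = -8 + 4/f)
I(c, H) = 1 (I(c, H) = 2 - 1*1 = 2 - 1 = 1)
a(Z) = -52/(7*Z) (a(Z) = (-8 + 4/7)/Z = -52/(7*Z))
1/(a((2 + 3)*I(2, 6)) - 59134) = 1/(-52/(7*(2 + 3)) - 59134) = 1/(-52/(7*(5*1)) - 59134) = 1/(-52/7/5 - 59134) = 1/(-52/7*⅕ - 59134) = 1/(-52/35 - 59134) = 1/(-2069742/35) = -35/2069742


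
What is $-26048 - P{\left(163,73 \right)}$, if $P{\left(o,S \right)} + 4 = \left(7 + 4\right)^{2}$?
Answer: $-26165$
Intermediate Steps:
$P{\left(o,S \right)} = 117$ ($P{\left(o,S \right)} = -4 + \left(7 + 4\right)^{2} = -4 + 11^{2} = -4 + 121 = 117$)
$-26048 - P{\left(163,73 \right)} = -26048 - 117 = -26165$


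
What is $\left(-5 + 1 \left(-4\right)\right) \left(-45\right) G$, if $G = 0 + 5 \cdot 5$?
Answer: $10125$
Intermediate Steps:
$G = 25$ ($G = 0 + 25 = 25$)
$\left(-5 + 1 \left(-4\right)\right) \left(-45\right) G = \left(-5 + 1 \left(-4\right)\right) \left(-45\right) 25 = \left(-5 - 4\right) \left(-45\right) 25 = \left(-9\right) \left(-45\right) 25 = 405 \cdot 25 = 10125$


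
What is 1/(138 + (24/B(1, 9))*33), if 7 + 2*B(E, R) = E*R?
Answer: 1/930 ≈ 0.0010753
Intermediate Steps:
B(E, R) = -7/2 + E*R/2 (B(E, R) = -7/2 + (E*R)/2 = -7/2 + E*R/2)
1/(138 + (24/B(1, 9))*33) = 1/(138 + (24/(-7/2 + (1/2)*1*9))*33) = 1/(138 + (24/(-7/2 + 9/2))*33) = 1/(138 + (24/1)*33) = 1/(138 + (24*1)*33) = 1/(138 + 24*33) = 1/(138 + 792) = 1/930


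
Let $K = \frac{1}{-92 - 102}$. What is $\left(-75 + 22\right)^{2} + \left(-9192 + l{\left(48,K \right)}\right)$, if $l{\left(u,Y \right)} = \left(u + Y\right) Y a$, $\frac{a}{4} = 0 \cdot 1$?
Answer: $-6383$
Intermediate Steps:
$a = 0$ ($a = 4 \cdot 0 \cdot 1 = 4 \cdot 0 = 0$)
$K = - \frac{1}{194}$ ($K = \frac{1}{-194} = - \frac{1}{194} \approx -0.0051546$)
$l{\left(u,Y \right)} = 0$ ($l{\left(u,Y \right)} = \left(u + Y\right) Y 0 = \left(Y + u\right) Y 0 = Y \left(Y + u\right) 0 = 0$)
$\left(-75 + 22\right)^{2} + \left(-9192 + l{\left(48,K \right)}\right) = \left(-75 + 22\right)^{2} + \left(-9192 + 0\right) = \left(-53\right)^{2} - 9192 = 2809 - 9192 = -6383$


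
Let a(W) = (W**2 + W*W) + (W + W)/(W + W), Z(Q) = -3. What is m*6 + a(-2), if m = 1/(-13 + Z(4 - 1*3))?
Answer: 69/8 ≈ 8.6250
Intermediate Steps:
m = -1/16 (m = 1/(-13 - 3) = 1/(-16) = -1/16 ≈ -0.062500)
a(W) = 1 + 2*W**2 (a(W) = (W**2 + W**2) + (2*W)/((2*W)) = 2*W**2 + (2*W)*(1/(2*W)) = 2*W**2 + 1 = 1 + 2*W**2)
m*6 + a(-2) = -1/16*6 + (1 + 2*(-2)**2) = -3/8 + (1 + 2*4) = -3/8 + (1 + 8) = -3/8 + 9 = 69/8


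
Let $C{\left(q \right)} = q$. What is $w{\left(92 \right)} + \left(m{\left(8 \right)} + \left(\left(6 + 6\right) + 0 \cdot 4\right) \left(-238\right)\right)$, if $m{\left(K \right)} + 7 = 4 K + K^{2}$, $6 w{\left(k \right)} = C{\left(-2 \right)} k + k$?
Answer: $- \frac{8347}{3} \approx -2782.3$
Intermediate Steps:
$w{\left(k \right)} = - \frac{k}{6}$ ($w{\left(k \right)} = \frac{- 2 k + k}{6} = \frac{\left(-1\right) k}{6} = - \frac{k}{6}$)
$m{\left(K \right)} = -7 + K^{2} + 4 K$ ($m{\left(K \right)} = -7 + \left(4 K + K^{2}\right) = -7 + \left(K^{2} + 4 K\right) = -7 + K^{2} + 4 K$)
$w{\left(92 \right)} + \left(m{\left(8 \right)} + \left(\left(6 + 6\right) + 0 \cdot 4\right) \left(-238\right)\right) = \left(- \frac{1}{6}\right) 92 + \left(\left(-7 + 8^{2} + 4 \cdot 8\right) + \left(\left(6 + 6\right) + 0 \cdot 4\right) \left(-238\right)\right) = - \frac{46}{3} + \left(\left(-7 + 64 + 32\right) + \left(12 + 0\right) \left(-238\right)\right) = - \frac{46}{3} + \left(89 + 12 \left(-238\right)\right) = - \frac{46}{3} + \left(89 - 2856\right) = - \frac{46}{3} - 2767 = - \frac{8347}{3}$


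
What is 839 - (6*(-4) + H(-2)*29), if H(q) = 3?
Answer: 776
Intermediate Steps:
839 - (6*(-4) + H(-2)*29) = 839 - (6*(-4) + 3*29) = 839 - (-24 + 87) = 839 - 1*63 = 839 - 63 = 776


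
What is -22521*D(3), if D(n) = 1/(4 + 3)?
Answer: -22521/7 ≈ -3217.3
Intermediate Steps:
D(n) = 1/7
-22521*D(3) = -22521*1/7 = -22521/7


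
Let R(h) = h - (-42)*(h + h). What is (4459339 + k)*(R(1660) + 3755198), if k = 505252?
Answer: 19343525984118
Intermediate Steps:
R(h) = 85*h (R(h) = h - (-42)*2*h = h - (-84)*h = h + 84*h = 85*h)
(4459339 + k)*(R(1660) + 3755198) = (4459339 + 505252)*(85*1660 + 3755198) = 4964591*(141100 + 3755198) = 4964591*3896298 = 19343525984118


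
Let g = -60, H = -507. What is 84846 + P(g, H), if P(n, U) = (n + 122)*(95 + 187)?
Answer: 102330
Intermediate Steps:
P(n, U) = 34404 + 282*n (P(n, U) = (122 + n)*282 = 34404 + 282*n)
84846 + P(g, H) = 84846 + (34404 + 282*(-60)) = 84846 + (34404 - 16920) = 84846 + 17484 = 102330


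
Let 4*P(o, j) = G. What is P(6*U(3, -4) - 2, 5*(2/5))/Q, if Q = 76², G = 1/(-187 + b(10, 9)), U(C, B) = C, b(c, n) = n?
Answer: -1/4112512 ≈ -2.4316e-7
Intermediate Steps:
G = -1/178 (G = 1/(-187 + 9) = 1/(-178) = -1/178 ≈ -0.0056180)
P(o, j) = -1/712 (P(o, j) = (¼)*(-1/178) = -1/712)
Q = 5776
P(6*U(3, -4) - 2, 5*(2/5))/Q = -1/712/5776 = -1/712*1/5776 = -1/4112512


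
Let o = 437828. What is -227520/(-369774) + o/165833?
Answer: 11090429724/3406707319 ≈ 3.2555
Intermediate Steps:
-227520/(-369774) + o/165833 = -227520/(-369774) + 437828/165833 = -227520*(-1/369774) + 437828*(1/165833) = 12640/20543 + 437828/165833 = 11090429724/3406707319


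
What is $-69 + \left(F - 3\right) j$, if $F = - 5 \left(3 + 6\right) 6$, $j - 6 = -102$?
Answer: $26139$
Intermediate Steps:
$j = -96$ ($j = 6 - 102 = -96$)
$F = -270$ ($F = \left(-5\right) 9 \cdot 6 = \left(-45\right) 6 = -270$)
$-69 + \left(F - 3\right) j = -69 + \left(-270 - 3\right) \left(-96\right) = -69 - -26208 = -69 + 26208 = 26139$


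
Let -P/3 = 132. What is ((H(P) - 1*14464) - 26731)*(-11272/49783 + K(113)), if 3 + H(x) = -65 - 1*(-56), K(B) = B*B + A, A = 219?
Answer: -26643223670724/49783 ≈ -5.3519e+8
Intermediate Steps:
P = -396 (P = -3*132 = -396)
K(B) = 219 + B**2 (K(B) = B*B + 219 = B**2 + 219 = 219 + B**2)
H(x) = -12 (H(x) = -3 + (-65 - 1*(-56)) = -3 + (-65 + 56) = -3 - 9 = -12)
((H(P) - 1*14464) - 26731)*(-11272/49783 + K(113)) = ((-12 - 1*14464) - 26731)*(-11272/49783 + (219 + 113**2)) = ((-12 - 14464) - 26731)*(-11272*1/49783 + (219 + 12769)) = (-14476 - 26731)*(-11272/49783 + 12988) = -41207*646570332/49783 = -26643223670724/49783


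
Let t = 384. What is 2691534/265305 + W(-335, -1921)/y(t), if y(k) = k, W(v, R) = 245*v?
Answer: -6913786273/33959040 ≈ -203.59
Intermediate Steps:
2691534/265305 + W(-335, -1921)/y(t) = 2691534/265305 + (245*(-335))/384 = 2691534*(1/265305) - 82075*1/384 = 897178/88435 - 82075/384 = -6913786273/33959040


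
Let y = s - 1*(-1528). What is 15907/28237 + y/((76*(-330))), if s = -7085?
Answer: 4593889/5852760 ≈ 0.78491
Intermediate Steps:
y = -5557 (y = -7085 - 1*(-1528) = -7085 + 1528 = -5557)
15907/28237 + y/((76*(-330))) = 15907/28237 - 5557/(76*(-330)) = 15907*(1/28237) - 5557/(-25080) = 15907/28237 - 5557*(-1/25080) = 15907/28237 + 5557/25080 = 4593889/5852760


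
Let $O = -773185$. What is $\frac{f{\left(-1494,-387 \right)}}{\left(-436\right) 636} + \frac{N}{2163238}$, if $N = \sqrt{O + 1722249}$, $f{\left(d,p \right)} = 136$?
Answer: $- \frac{17}{34662} + \frac{\sqrt{237266}}{1081619} \approx -4.0108 \cdot 10^{-5}$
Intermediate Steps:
$N = 2 \sqrt{237266}$ ($N = \sqrt{-773185 + 1722249} = \sqrt{949064} = 2 \sqrt{237266} \approx 974.2$)
$\frac{f{\left(-1494,-387 \right)}}{\left(-436\right) 636} + \frac{N}{2163238} = \frac{136}{\left(-436\right) 636} + \frac{2 \sqrt{237266}}{2163238} = \frac{136}{-277296} + 2 \sqrt{237266} \cdot \frac{1}{2163238} = 136 \left(- \frac{1}{277296}\right) + \frac{\sqrt{237266}}{1081619} = - \frac{17}{34662} + \frac{\sqrt{237266}}{1081619}$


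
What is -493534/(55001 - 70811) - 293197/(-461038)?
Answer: 116086686431/3644505390 ≈ 31.853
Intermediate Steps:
-493534/(55001 - 70811) - 293197/(-461038) = -493534/(-15810) - 293197*(-1/461038) = -493534*(-1/15810) + 293197/461038 = 246767/7905 + 293197/461038 = 116086686431/3644505390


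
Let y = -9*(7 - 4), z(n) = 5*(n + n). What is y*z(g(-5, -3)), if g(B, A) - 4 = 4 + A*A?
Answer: -4590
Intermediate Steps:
g(B, A) = 8 + A² (g(B, A) = 4 + (4 + A*A) = 4 + (4 + A²) = 8 + A²)
z(n) = 10*n (z(n) = 5*(2*n) = 10*n)
y = -27 (y = -9*3 = -27)
y*z(g(-5, -3)) = -270*(8 + (-3)²) = -270*(8 + 9) = -270*17 = -27*170 = -4590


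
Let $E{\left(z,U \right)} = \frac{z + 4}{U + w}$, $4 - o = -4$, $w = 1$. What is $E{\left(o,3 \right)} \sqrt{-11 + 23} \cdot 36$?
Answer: $216 \sqrt{3} \approx 374.12$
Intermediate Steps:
$o = 8$ ($o = 4 - -4 = 4 + 4 = 8$)
$E{\left(z,U \right)} = \frac{4 + z}{1 + U}$ ($E{\left(z,U \right)} = \frac{z + 4}{U + 1} = \frac{4 + z}{1 + U}$)
$E{\left(o,3 \right)} \sqrt{-11 + 23} \cdot 36 = \frac{4 + 8}{1 + 3} \sqrt{-11 + 23} \cdot 36 = \frac{1}{4} \cdot 12 \sqrt{12} \cdot 36 = \frac{1}{4} \cdot 12 \cdot 2 \sqrt{3} \cdot 36 = 3 \cdot 2 \sqrt{3} \cdot 36 = 6 \sqrt{3} \cdot 36 = 216 \sqrt{3}$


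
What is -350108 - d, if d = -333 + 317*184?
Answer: -408103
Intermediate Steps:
d = 57995 (d = -333 + 58328 = 57995)
-350108 - d = -350108 - 1*57995 = -350108 - 57995 = -408103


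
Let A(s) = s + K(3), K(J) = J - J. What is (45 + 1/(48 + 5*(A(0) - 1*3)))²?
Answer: 2208196/1089 ≈ 2027.7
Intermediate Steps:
K(J) = 0
A(s) = s (A(s) = s + 0 = s)
(45 + 1/(48 + 5*(A(0) - 1*3)))² = (45 + 1/(48 + 5*(0 - 1*3)))² = (45 + 1/(48 + 5*(0 - 3)))² = (45 + 1/(48 + 5*(-3)))² = (45 + 1/(48 - 15))² = (45 + 1/33)² = (1486/33)² = 2208196/1089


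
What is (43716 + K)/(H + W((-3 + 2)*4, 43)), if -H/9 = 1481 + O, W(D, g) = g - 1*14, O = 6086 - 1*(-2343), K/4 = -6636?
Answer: -17172/89161 ≈ -0.19260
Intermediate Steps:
K = -26544 (K = 4*(-6636) = -26544)
O = 8429 (O = 6086 + 2343 = 8429)
W(D, g) = -14 + g (W(D, g) = g - 14 = -14 + g)
H = -89190 (H = -9*(1481 + 8429) = -9*9910 = -89190)
(43716 + K)/(H + W((-3 + 2)*4, 43)) = (43716 - 26544)/(-89190 + (-14 + 43)) = 17172/(-89190 + 29) = 17172/(-89161) = 17172*(-1/89161) = -17172/89161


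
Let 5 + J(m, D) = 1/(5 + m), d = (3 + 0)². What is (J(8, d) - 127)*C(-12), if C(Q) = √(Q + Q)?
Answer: -3430*I*√6/13 ≈ -646.29*I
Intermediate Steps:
d = 9 (d = 3² = 9)
J(m, D) = -5 + 1/(5 + m)
C(Q) = √2*√Q (C(Q) = √(2*Q) = √2*√Q)
(J(8, d) - 127)*C(-12) = ((-24 - 5*8)/(5 + 8) - 127)*(√2*√(-12)) = ((-24 - 40)/13 - 127)*(√2*(2*I*√3)) = ((1/13)*(-64) - 127)*(2*I*√6) = (-64/13 - 127)*(2*I*√6) = -3430*I*√6/13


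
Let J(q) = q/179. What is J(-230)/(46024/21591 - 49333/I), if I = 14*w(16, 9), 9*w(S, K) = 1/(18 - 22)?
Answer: -17380755/1715983555669 ≈ -1.0129e-5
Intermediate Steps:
w(S, K) = -1/36 (w(S, K) = 1/(9*(18 - 22)) = (⅑)/(-4) = (⅑)*(-¼) = -1/36)
I = -7/18 (I = 14*(-1/36) = -7/18 ≈ -0.38889)
J(q) = q/179 (J(q) = q*(1/179) = q/179)
J(-230)/(46024/21591 - 49333/I) = ((1/179)*(-230))/(46024/21591 - 49333/(-7/18)) = -230/(179*(46024*(1/21591) - 49333*(-18/7))) = -230/(179*(46024/21591 + 887994/7)) = -230/(179*19173000622/151137) = -230/179*151137/19173000622 = -17380755/1715983555669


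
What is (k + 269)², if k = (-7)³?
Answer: 5476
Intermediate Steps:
k = -343
(k + 269)² = (-343 + 269)² = (-74)² = 5476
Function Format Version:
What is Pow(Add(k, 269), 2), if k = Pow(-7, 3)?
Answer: 5476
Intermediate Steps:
k = -343
Pow(Add(k, 269), 2) = Pow(Add(-343, 269), 2) = Pow(-74, 2) = 5476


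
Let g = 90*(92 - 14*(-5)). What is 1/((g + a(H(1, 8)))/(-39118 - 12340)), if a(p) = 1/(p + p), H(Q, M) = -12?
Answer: -1234992/349919 ≈ -3.5294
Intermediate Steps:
g = 14580 (g = 90*(92 + 70) = 90*162 = 14580)
a(p) = 1/(2*p)
1/((g + a(H(1, 8)))/(-39118 - 12340)) = 1/((14580 + (½)/(-12))/(-39118 - 12340)) = 1/((14580 + (½)*(-1/12))/(-51458)) = 1/((14580 - 1/24)*(-1/51458)) = 1/((349919/24)*(-1/51458)) = 1/(-349919/1234992) = -1234992/349919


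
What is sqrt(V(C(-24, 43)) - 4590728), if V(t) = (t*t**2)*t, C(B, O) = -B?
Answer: 94*I*sqrt(482) ≈ 2063.7*I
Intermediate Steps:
V(t) = t**4 (V(t) = t**3*t = t**4)
sqrt(V(C(-24, 43)) - 4590728) = sqrt((-1*(-24))**4 - 4590728) = sqrt(24**4 - 4590728) = sqrt(331776 - 4590728) = sqrt(-4258952) = 94*I*sqrt(482)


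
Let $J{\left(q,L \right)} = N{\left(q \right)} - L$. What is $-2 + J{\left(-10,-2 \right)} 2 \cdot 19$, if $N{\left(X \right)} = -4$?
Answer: $-78$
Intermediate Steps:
$J{\left(q,L \right)} = -4 - L$
$-2 + J{\left(-10,-2 \right)} 2 \cdot 19 = -2 + \left(-4 - -2\right) 2 \cdot 19 = -2 + \left(-4 + 2\right) 38 = -2 - 76 = -78$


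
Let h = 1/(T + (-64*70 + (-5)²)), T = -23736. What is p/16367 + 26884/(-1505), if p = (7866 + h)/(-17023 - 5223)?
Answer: -39421021051264219/2206835475720330 ≈ -17.863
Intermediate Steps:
h = -1/28191 (h = 1/(-23736 + (-64*70 + (-5)²)) = 1/(-23736 + (-4480 + 25)) = 1/(-23736 - 4455) = 1/(-28191) = -1/28191 ≈ -3.5472e-5)
p = -221750405/627136986 (p = (7866 - 1/28191)/(-17023 - 5223) = (221750405/28191)/(-22246) = (221750405/28191)*(-1/22246) = -221750405/627136986 ≈ -0.35359)
p/16367 + 26884/(-1505) = -221750405/627136986/16367 + 26884/(-1505) = -221750405/627136986*1/16367 + 26884*(-1/1505) = -221750405/10264351049862 - 26884/1505 = -39421021051264219/2206835475720330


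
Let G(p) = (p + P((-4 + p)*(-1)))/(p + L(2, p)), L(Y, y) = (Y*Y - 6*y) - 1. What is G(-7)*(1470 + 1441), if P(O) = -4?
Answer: -32021/38 ≈ -842.66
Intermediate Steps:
L(Y, y) = -1 + Y² - 6*y (L(Y, y) = (Y² - 6*y) - 1 = -1 + Y² - 6*y)
G(p) = (-4 + p)/(3 - 5*p) (G(p) = (p - 4)/(p + (-1 + 2² - 6*p)) = (-4 + p)/(p + (-1 + 4 - 6*p)) = (-4 + p)/(p + (3 - 6*p)) = (-4 + p)/(3 - 5*p))
G(-7)*(1470 + 1441) = ((4 - 1*(-7))/(-3 + 5*(-7)))*(1470 + 1441) = ((4 + 7)/(-3 - 35))*2911 = (11/(-38))*2911 = -1/38*11*2911 = -11/38*2911 = -32021/38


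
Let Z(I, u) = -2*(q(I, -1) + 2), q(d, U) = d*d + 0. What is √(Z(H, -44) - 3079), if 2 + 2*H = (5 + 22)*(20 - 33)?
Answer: 5*I*√10462/2 ≈ 255.71*I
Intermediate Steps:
H = -353/2 (H = -1 + ((5 + 22)*(20 - 33))/2 = -1 + (27*(-13))/2 = -1 + (½)*(-351) = -1 - 351/2 = -353/2 ≈ -176.50)
q(d, U) = d² (q(d, U) = d² + 0 = d²)
Z(I, u) = -4 - 2*I² (Z(I, u) = -2*(I² + 2) = -2*(2 + I²) = -4 - 2*I²)
√(Z(H, -44) - 3079) = √((-4 - 2*(-353/2)²) - 3079) = √((-4 - 2*124609/4) - 3079) = √((-4 - 124609/2) - 3079) = √(-124617/2 - 3079) = √(-130775/2) = 5*I*√10462/2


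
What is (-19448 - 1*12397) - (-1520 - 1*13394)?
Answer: -16931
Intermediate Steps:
(-19448 - 1*12397) - (-1520 - 1*13394) = (-19448 - 12397) - (-1520 - 13394) = -31845 - 1*(-14914) = -31845 + 14914 = -16931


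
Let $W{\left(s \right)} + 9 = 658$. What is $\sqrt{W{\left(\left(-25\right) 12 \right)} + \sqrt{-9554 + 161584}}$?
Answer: $\sqrt{649 + \sqrt{152030}} \approx 32.232$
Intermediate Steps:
$W{\left(s \right)} = 649$ ($W{\left(s \right)} = -9 + 658 = 649$)
$\sqrt{W{\left(\left(-25\right) 12 \right)} + \sqrt{-9554 + 161584}} = \sqrt{649 + \sqrt{-9554 + 161584}} = \sqrt{649 + \sqrt{152030}}$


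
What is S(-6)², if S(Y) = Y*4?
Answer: 576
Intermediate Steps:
S(Y) = 4*Y
S(-6)² = (4*(-6))² = (-24)² = 576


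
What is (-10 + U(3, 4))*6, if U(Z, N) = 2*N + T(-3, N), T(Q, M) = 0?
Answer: -12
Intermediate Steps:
U(Z, N) = 2*N (U(Z, N) = 2*N + 0 = 2*N)
(-10 + U(3, 4))*6 = (-10 + 2*4)*6 = (-10 + 8)*6 = -2*6 = -12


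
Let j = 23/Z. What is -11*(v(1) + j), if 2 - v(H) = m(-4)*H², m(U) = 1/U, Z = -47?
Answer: -3641/188 ≈ -19.367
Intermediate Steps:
v(H) = 2 + H²/4 (v(H) = 2 - H²/(-4) = 2 - (-1)*H²/4 = 2 + H²/4)
j = -23/47 (j = 23/(-47) = 23*(-1/47) = -23/47 ≈ -0.48936)
-11*(v(1) + j) = -11*((2 + (¼)*1²) - 23/47) = -11*((2 + (¼)*1) - 23/47) = -11*((2 + ¼) - 23/47) = -11*(9/4 - 23/47) = -11*331/188 = -3641/188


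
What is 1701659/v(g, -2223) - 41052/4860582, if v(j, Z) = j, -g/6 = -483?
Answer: 1378489022807/2347661106 ≈ 587.18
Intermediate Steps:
g = 2898 (g = -6*(-483) = 2898)
1701659/v(g, -2223) - 41052/4860582 = 1701659/2898 - 41052/4860582 = 1701659*(1/2898) - 41052*1/4860582 = 1701659/2898 - 6842/810097 = 1378489022807/2347661106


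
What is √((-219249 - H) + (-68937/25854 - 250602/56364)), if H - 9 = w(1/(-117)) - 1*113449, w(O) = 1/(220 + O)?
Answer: I*√98844324771097410647107/966495773 ≈ 325.29*I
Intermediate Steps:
H = -2919832043/25739 (H = 9 + (1/(220 + 1/(-117)) - 1*113449) = 9 + (1/(220 - 1/117) - 113449) = 9 + (1/(25739/117) - 113449) = 9 + (117/25739 - 113449) = 9 - 2920063694/25739 = -2919832043/25739 ≈ -1.1344e+5)
√((-219249 - H) + (-68937/25854 - 250602/56364)) = √((-219249 - 1*(-2919832043/25739)) + (-68937/25854 - 250602/56364)) = √((-219249 + 2919832043/25739) + (-68937*1/25854 - 250602*1/56364)) = √(-2723417968/25739 + (-22979/8618 - 3797/854)) = √(-2723417968/25739 - 13086653/1839943) = √(-102270829870559/966495773) = I*√98844324771097410647107/966495773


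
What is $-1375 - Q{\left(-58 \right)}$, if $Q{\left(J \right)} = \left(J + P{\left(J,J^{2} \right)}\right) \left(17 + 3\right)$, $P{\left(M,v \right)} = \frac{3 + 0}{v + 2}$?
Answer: $- \frac{120625}{561} \approx -215.02$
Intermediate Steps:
$P{\left(M,v \right)} = \frac{3}{2 + v}$
$Q{\left(J \right)} = 20 J + \frac{60}{2 + J^{2}}$ ($Q{\left(J \right)} = \left(J + \frac{3}{2 + J^{2}}\right) \left(17 + 3\right) = \left(J + \frac{3}{2 + J^{2}}\right) 20 = 20 J + \frac{60}{2 + J^{2}}$)
$-1375 - Q{\left(-58 \right)} = -1375 - \frac{20 \left(3 - 58 \left(2 + \left(-58\right)^{2}\right)\right)}{2 + \left(-58\right)^{2}} = -1375 - \frac{20 \left(3 - 58 \left(2 + 3364\right)\right)}{2 + 3364} = -1375 - \frac{20 \left(3 - 195228\right)}{3366} = -1375 - 20 \cdot \frac{1}{3366} \left(3 - 195228\right) = -1375 - 20 \cdot \frac{1}{3366} \left(-195225\right) = -1375 - - \frac{650750}{561} = -1375 + \frac{650750}{561} = - \frac{120625}{561}$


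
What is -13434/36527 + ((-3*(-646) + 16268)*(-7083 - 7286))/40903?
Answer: -9556086256280/1494063881 ≈ -6396.0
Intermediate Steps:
-13434/36527 + ((-3*(-646) + 16268)*(-7083 - 7286))/40903 = -13434*1/36527 + ((1938 + 16268)*(-14369))*(1/40903) = -13434/36527 + (18206*(-14369))*(1/40903) = -13434/36527 - 261602014*1/40903 = -13434/36527 - 261602014/40903 = -9556086256280/1494063881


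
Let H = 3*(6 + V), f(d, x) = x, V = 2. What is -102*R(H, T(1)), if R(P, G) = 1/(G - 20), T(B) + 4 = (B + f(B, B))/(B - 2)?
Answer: 51/13 ≈ 3.9231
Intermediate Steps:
T(B) = -4 + 2*B/(-2 + B) (T(B) = -4 + (B + B)/(B - 2) = -4 + (2*B)/(-2 + B) = -4 + 2*B/(-2 + B))
H = 24 (H = 3*(6 + 2) = 3*8 = 24)
R(P, G) = 1/(-20 + G)
-102*R(H, T(1)) = -102/(-20 + 2*(4 - 1*1)/(-2 + 1)) = -102/(-20 + 2*(4 - 1)/(-1)) = -102/(-20 + 2*(-1)*3) = -102/(-20 - 6) = -102/(-26) = -102*(-1/26) = 51/13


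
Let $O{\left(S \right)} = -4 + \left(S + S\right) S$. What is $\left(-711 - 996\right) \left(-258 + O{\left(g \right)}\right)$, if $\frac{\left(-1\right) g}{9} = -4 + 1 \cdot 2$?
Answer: $-658902$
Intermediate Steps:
$g = 18$ ($g = - 9 \left(-4 + 1 \cdot 2\right) = - 9 \left(-4 + 2\right) = \left(-9\right) \left(-2\right) = 18$)
$O{\left(S \right)} = -4 + 2 S^{2}$ ($O{\left(S \right)} = -4 + 2 S S = -4 + 2 S^{2}$)
$\left(-711 - 996\right) \left(-258 + O{\left(g \right)}\right) = \left(-711 - 996\right) \left(-258 - \left(4 - 2 \cdot 18^{2}\right)\right) = \left(-711 - 996\right) \left(-258 + \left(-4 + 2 \cdot 324\right)\right) = - 1707 \left(-258 + \left(-4 + 648\right)\right) = - 1707 \left(-258 + 644\right) = \left(-1707\right) 386 = -658902$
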